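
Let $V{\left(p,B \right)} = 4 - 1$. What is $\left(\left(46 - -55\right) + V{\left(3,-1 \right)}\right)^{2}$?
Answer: $10816$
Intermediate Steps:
$V{\left(p,B \right)} = 3$ ($V{\left(p,B \right)} = 4 - 1 = 3$)
$\left(\left(46 - -55\right) + V{\left(3,-1 \right)}\right)^{2} = \left(\left(46 - -55\right) + 3\right)^{2} = \left(\left(46 + 55\right) + 3\right)^{2} = \left(101 + 3\right)^{2} = 104^{2} = 10816$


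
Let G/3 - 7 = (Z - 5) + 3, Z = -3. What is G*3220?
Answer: 19320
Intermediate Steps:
G = 6 (G = 21 + 3*((-3 - 5) + 3) = 21 + 3*(-8 + 3) = 21 + 3*(-5) = 21 - 15 = 6)
G*3220 = 6*3220 = 19320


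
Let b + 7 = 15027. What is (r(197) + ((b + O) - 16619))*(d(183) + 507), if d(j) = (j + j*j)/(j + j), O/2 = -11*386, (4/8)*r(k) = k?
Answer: -5808503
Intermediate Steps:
b = 15020 (b = -7 + 15027 = 15020)
r(k) = 2*k
O = -8492 (O = 2*(-11*386) = 2*(-4246) = -8492)
d(j) = (j + j²)/(2*j) (d(j) = (j + j²)/((2*j)) = (j + j²)*(1/(2*j)) = (j + j²)/(2*j))
(r(197) + ((b + O) - 16619))*(d(183) + 507) = (2*197 + ((15020 - 8492) - 16619))*((½ + (½)*183) + 507) = (394 + (6528 - 16619))*((½ + 183/2) + 507) = (394 - 10091)*(92 + 507) = -9697*599 = -5808503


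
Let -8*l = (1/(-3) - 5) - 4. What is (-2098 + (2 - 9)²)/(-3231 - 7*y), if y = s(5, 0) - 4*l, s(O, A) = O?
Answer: 6147/9700 ≈ 0.63371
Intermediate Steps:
l = 7/6 (l = -((1/(-3) - 5) - 4)/8 = -((-⅓ - 5) - 4)/8 = -(-16/3 - 4)/8 = -⅛*(-28/3) = 7/6 ≈ 1.1667)
y = ⅓ (y = 5 - 4*7/6 = 5 - 14/3 = ⅓ ≈ 0.33333)
(-2098 + (2 - 9)²)/(-3231 - 7*y) = (-2098 + (2 - 9)²)/(-3231 - 7*⅓) = (-2098 + (-7)²)/(-3231 - 7/3) = (-2098 + 49)/(-9700/3) = -2049*(-3/9700) = 6147/9700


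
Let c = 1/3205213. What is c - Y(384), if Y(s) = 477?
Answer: -1528886600/3205213 ≈ -477.00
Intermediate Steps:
c = 1/3205213 ≈ 3.1199e-7
c - Y(384) = 1/3205213 - 1*477 = 1/3205213 - 477 = -1528886600/3205213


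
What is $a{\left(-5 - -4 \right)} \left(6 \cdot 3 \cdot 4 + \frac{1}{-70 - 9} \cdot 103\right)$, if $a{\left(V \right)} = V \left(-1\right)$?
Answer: $\frac{5585}{79} \approx 70.696$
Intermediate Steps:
$a{\left(V \right)} = - V$
$a{\left(-5 - -4 \right)} \left(6 \cdot 3 \cdot 4 + \frac{1}{-70 - 9} \cdot 103\right) = - (-5 - -4) \left(6 \cdot 3 \cdot 4 + \frac{1}{-70 - 9} \cdot 103\right) = - (-5 + 4) \left(18 \cdot 4 + \frac{1}{-79} \cdot 103\right) = \left(-1\right) \left(-1\right) \left(72 - \frac{103}{79}\right) = 1 \left(72 - \frac{103}{79}\right) = 1 \cdot \frac{5585}{79} = \frac{5585}{79}$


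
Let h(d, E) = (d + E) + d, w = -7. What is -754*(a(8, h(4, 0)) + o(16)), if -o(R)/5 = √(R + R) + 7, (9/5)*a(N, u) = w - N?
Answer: 98020/3 + 15080*√2 ≈ 54000.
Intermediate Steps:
h(d, E) = E + 2*d (h(d, E) = (E + d) + d = E + 2*d)
a(N, u) = -35/9 - 5*N/9 (a(N, u) = 5*(-7 - N)/9 = -35/9 - 5*N/9)
o(R) = -35 - 5*√2*√R (o(R) = -5*(√(R + R) + 7) = -5*(√(2*R) + 7) = -5*(√2*√R + 7) = -5*(7 + √2*√R) = -35 - 5*√2*√R)
-754*(a(8, h(4, 0)) + o(16)) = -754*((-35/9 - 5/9*8) + (-35 - 5*√2*√16)) = -754*((-35/9 - 40/9) + (-35 - 5*√2*4)) = -754*(-25/3 + (-35 - 20*√2)) = -754*(-130/3 - 20*√2) = 98020/3 + 15080*√2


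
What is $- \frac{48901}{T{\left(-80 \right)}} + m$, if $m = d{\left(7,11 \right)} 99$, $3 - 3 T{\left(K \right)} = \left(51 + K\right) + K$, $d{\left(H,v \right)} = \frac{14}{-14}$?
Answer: $- \frac{157791}{112} \approx -1408.8$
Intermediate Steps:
$d{\left(H,v \right)} = -1$ ($d{\left(H,v \right)} = 14 \left(- \frac{1}{14}\right) = -1$)
$T{\left(K \right)} = -16 - \frac{2 K}{3}$ ($T{\left(K \right)} = 1 - \frac{\left(51 + K\right) + K}{3} = 1 - \frac{51 + 2 K}{3} = 1 - \left(17 + \frac{2 K}{3}\right) = -16 - \frac{2 K}{3}$)
$m = -99$ ($m = \left(-1\right) 99 = -99$)
$- \frac{48901}{T{\left(-80 \right)}} + m = - \frac{48901}{-16 - - \frac{160}{3}} - 99 = - \frac{48901}{-16 + \frac{160}{3}} - 99 = - \frac{48901}{\frac{112}{3}} - 99 = \left(-48901\right) \frac{3}{112} - 99 = - \frac{146703}{112} - 99 = - \frac{157791}{112}$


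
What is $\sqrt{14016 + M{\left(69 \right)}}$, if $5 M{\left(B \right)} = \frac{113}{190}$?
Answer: $\frac{\sqrt{505981894}}{190} \approx 118.39$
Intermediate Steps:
$M{\left(B \right)} = \frac{113}{950}$ ($M{\left(B \right)} = \frac{113 \cdot \frac{1}{190}}{5} = \frac{1}{5} \cdot \frac{113}{190} = \frac{113}{950}$)
$\sqrt{14016 + M{\left(69 \right)}} = \sqrt{14016 + \frac{113}{950}} = \sqrt{\frac{13315313}{950}} = \frac{\sqrt{505981894}}{190}$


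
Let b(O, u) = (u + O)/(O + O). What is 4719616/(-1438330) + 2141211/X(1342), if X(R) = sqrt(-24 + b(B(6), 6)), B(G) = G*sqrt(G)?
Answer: -2359808/719165 - 4282422*I*sqrt(3)/sqrt(282 - sqrt(6)) ≈ -3.2813 - 4.4363e+5*I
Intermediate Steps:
B(G) = G**(3/2)
b(O, u) = (O + u)/(2*O) (b(O, u) = (O + u)/((2*O)) = (O + u)*(1/(2*O)) = (O + u)/(2*O))
X(R) = sqrt(-24 + sqrt(6)*(6 + 6*sqrt(6))/72) (X(R) = sqrt(-24 + (6**(3/2) + 6)/(2*(6**(3/2)))) = sqrt(-24 + (6*sqrt(6) + 6)/(2*((6*sqrt(6))))) = sqrt(-24 + (sqrt(6)/36)*(6 + 6*sqrt(6))/2) = sqrt(-24 + sqrt(6)*(6 + 6*sqrt(6))/72))
4719616/(-1438330) + 2141211/X(1342) = 4719616/(-1438330) + 2141211/((sqrt(-846 + 3*sqrt(6))/6)) = 4719616*(-1/1438330) + 2141211*(6/sqrt(-846 + 3*sqrt(6))) = -2359808/719165 + 12847266/sqrt(-846 + 3*sqrt(6))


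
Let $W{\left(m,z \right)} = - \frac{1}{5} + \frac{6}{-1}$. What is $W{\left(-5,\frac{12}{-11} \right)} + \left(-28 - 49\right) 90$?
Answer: $- \frac{34681}{5} \approx -6936.2$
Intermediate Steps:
$W{\left(m,z \right)} = - \frac{31}{5}$ ($W{\left(m,z \right)} = \left(-1\right) \frac{1}{5} + 6 \left(-1\right) = - \frac{1}{5} - 6 = - \frac{31}{5}$)
$W{\left(-5,\frac{12}{-11} \right)} + \left(-28 - 49\right) 90 = - \frac{31}{5} + \left(-28 - 49\right) 90 = - \frac{31}{5} - 6930 = - \frac{34681}{5}$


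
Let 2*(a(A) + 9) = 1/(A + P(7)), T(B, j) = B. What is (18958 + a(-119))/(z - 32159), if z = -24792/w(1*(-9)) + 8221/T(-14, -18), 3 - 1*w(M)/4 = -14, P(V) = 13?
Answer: -478045253/835319326 ≈ -0.57229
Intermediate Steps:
a(A) = -9 + 1/(2*(13 + A)) (a(A) = -9 + 1/(2*(A + 13)) = -9 + 1/(2*(13 + A)))
w(M) = 68 (w(M) = 12 - 4*(-14) = 12 + 56 = 68)
z = -226529/238 (z = -24792/68 + 8221/(-14) = -24792*1/68 + 8221*(-1/14) = -6198/17 - 8221/14 = -226529/238 ≈ -951.80)
(18958 + a(-119))/(z - 32159) = (18958 + (-233 - 18*(-119))/(2*(13 - 119)))/(-226529/238 - 32159) = (18958 + (1/2)*(-233 + 2142)/(-106))/(-7880371/238) = (18958 + (1/2)*(-1/106)*1909)*(-238/7880371) = (18958 - 1909/212)*(-238/7880371) = (4017187/212)*(-238/7880371) = -478045253/835319326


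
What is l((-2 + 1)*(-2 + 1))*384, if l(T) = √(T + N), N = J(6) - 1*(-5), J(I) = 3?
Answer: 1152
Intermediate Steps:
N = 8 (N = 3 - 1*(-5) = 3 + 5 = 8)
l(T) = √(8 + T) (l(T) = √(T + 8) = √(8 + T))
l((-2 + 1)*(-2 + 1))*384 = √(8 + (-2 + 1)*(-2 + 1))*384 = √(8 - 1*(-1))*384 = √(8 + 1)*384 = √9*384 = 3*384 = 1152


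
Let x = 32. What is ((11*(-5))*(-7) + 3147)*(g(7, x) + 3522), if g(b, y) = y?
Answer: 12552728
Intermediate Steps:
((11*(-5))*(-7) + 3147)*(g(7, x) + 3522) = ((11*(-5))*(-7) + 3147)*(32 + 3522) = (-55*(-7) + 3147)*3554 = (385 + 3147)*3554 = 3532*3554 = 12552728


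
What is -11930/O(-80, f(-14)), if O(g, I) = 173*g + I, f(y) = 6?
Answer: 5965/6917 ≈ 0.86237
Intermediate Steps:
O(g, I) = I + 173*g
-11930/O(-80, f(-14)) = -11930/(6 + 173*(-80)) = -11930/(6 - 13840) = -11930/(-13834) = -11930*(-1/13834) = 5965/6917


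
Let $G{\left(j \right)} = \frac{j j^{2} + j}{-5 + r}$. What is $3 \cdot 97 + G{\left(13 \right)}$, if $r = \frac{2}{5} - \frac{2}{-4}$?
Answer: $- \frac{10169}{41} \approx -248.02$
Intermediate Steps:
$r = \frac{9}{10}$ ($r = 2 \cdot \frac{1}{5} - - \frac{1}{2} = \frac{2}{5} + \frac{1}{2} = \frac{9}{10} \approx 0.9$)
$G{\left(j \right)} = - \frac{10 j}{41} - \frac{10 j^{3}}{41}$ ($G{\left(j \right)} = \frac{j j^{2} + j}{-5 + \frac{9}{10}} = \frac{j^{3} + j}{- \frac{41}{10}} = \left(j + j^{3}\right) \left(- \frac{10}{41}\right) = - \frac{10 j}{41} - \frac{10 j^{3}}{41}$)
$3 \cdot 97 + G{\left(13 \right)} = 3 \cdot 97 + \frac{10}{41} \cdot 13 \left(-1 - 13^{2}\right) = 291 + \frac{10}{41} \cdot 13 \left(-1 - 169\right) = 291 + \frac{10}{41} \cdot 13 \left(-170\right) = 291 - \frac{22100}{41} = - \frac{10169}{41}$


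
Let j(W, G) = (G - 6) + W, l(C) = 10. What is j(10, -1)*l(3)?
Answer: 30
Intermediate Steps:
j(W, G) = -6 + G + W (j(W, G) = (-6 + G) + W = -6 + G + W)
j(10, -1)*l(3) = (-6 - 1 + 10)*10 = 3*10 = 30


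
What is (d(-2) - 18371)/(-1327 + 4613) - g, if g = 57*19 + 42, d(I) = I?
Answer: -3715123/3286 ≈ -1130.6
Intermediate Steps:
g = 1125 (g = 1083 + 42 = 1125)
(d(-2) - 18371)/(-1327 + 4613) - g = (-2 - 18371)/(-1327 + 4613) - 1*1125 = -18373/3286 - 1125 = -3715123/3286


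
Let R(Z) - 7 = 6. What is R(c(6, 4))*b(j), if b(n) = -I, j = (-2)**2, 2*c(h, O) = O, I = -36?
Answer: 468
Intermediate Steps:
c(h, O) = O/2
j = 4
R(Z) = 13 (R(Z) = 7 + 6 = 13)
b(n) = 36 (b(n) = -1*(-36) = 36)
R(c(6, 4))*b(j) = 13*36 = 468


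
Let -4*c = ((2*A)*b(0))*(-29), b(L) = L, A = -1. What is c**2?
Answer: 0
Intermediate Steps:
c = 0 (c = -(2*(-1))*0*(-29)/4 = -(-2*0)*(-29)/4 = -0*(-29) = -1/4*0 = 0)
c**2 = 0**2 = 0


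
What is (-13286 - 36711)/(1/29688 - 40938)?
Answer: 1484310936/1215367343 ≈ 1.2213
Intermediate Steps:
(-13286 - 36711)/(1/29688 - 40938) = -49997/(1/29688 - 40938) = -49997/(-1215367343/29688) = -49997*(-29688/1215367343) = 1484310936/1215367343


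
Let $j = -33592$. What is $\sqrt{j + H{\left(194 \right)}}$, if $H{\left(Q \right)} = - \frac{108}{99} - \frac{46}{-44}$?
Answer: $\frac{5 i \sqrt{650342}}{22} \approx 183.28 i$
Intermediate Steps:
$H{\left(Q \right)} = - \frac{1}{22}$ ($H{\left(Q \right)} = \left(-108\right) \frac{1}{99} - - \frac{23}{22} = - \frac{12}{11} + \frac{23}{22} = - \frac{1}{22}$)
$\sqrt{j + H{\left(194 \right)}} = \sqrt{-33592 - \frac{1}{22}} = \sqrt{- \frac{739025}{22}} = \frac{5 i \sqrt{650342}}{22}$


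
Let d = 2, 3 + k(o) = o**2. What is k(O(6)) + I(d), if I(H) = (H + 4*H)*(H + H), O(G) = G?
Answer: 73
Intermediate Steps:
k(o) = -3 + o**2
I(H) = 10*H**2 (I(H) = (5*H)*(2*H) = 10*H**2)
k(O(6)) + I(d) = (-3 + 6**2) + 10*2**2 = (-3 + 36) + 10*4 = 33 + 40 = 73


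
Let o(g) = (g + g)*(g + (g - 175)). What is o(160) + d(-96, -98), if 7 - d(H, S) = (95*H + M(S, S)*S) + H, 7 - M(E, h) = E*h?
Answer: -884883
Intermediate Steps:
M(E, h) = 7 - E*h
d(H, S) = 7 - 96*H - S*(7 - S²) (d(H, S) = 7 - ((95*H + (7 - S*S)*S) + H) = 7 - ((95*H + (7 - S²)*S) + H) = 7 - ((95*H + S*(7 - S²)) + H) = 7 - (96*H + S*(7 - S²)) = 7 + (-96*H - S*(7 - S²)) = 7 - 96*H - S*(7 - S²))
o(g) = 2*g*(-175 + 2*g) (o(g) = (2*g)*(g + (-175 + g)) = (2*g)*(-175 + 2*g) = 2*g*(-175 + 2*g))
o(160) + d(-96, -98) = 2*160*(-175 + 2*160) + (7 - 96*(-96) - 98*(-7 + (-98)²)) = 2*160*(-175 + 320) + (7 + 9216 - 98*(-7 + 9604)) = 2*160*145 + (7 + 9216 - 98*9597) = 46400 + (7 + 9216 - 940506) = 46400 - 931283 = -884883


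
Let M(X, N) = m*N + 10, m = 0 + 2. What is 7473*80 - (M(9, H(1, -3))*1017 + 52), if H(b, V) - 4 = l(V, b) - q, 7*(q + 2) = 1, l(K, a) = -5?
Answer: 4101122/7 ≈ 5.8588e+5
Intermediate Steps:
q = -13/7 (q = -2 + (⅐)*1 = -2 + ⅐ = -13/7 ≈ -1.8571)
m = 2
H(b, V) = 6/7 (H(b, V) = 4 + (-5 - 1*(-13/7)) = 4 + (-5 + 13/7) = 4 - 22/7 = 6/7)
M(X, N) = 10 + 2*N (M(X, N) = 2*N + 10 = 10 + 2*N)
7473*80 - (M(9, H(1, -3))*1017 + 52) = 7473*80 - ((10 + 2*(6/7))*1017 + 52) = 597840 - ((10 + 12/7)*1017 + 52) = 597840 - ((82/7)*1017 + 52) = 597840 - (83394/7 + 52) = 597840 - 1*83758/7 = 597840 - 83758/7 = 4101122/7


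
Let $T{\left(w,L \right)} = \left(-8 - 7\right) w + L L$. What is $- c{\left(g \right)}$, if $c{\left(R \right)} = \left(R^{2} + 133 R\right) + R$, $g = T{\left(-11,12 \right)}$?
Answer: $-136887$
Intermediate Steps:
$T{\left(w,L \right)} = L^{2} - 15 w$ ($T{\left(w,L \right)} = - 15 w + L^{2} = L^{2} - 15 w$)
$g = 309$ ($g = 12^{2} - -165 = 144 + 165 = 309$)
$c{\left(R \right)} = R^{2} + 134 R$
$- c{\left(g \right)} = - 309 \left(134 + 309\right) = - 309 \cdot 443 = \left(-1\right) 136887 = -136887$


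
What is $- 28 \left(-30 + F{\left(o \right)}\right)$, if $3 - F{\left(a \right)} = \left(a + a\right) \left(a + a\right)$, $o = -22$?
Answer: $54964$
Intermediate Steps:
$F{\left(a \right)} = 3 - 4 a^{2}$ ($F{\left(a \right)} = 3 - \left(a + a\right) \left(a + a\right) = 3 - 2 a 2 a = 3 - 4 a^{2}$)
$- 28 \left(-30 + F{\left(o \right)}\right) = - 28 \left(-30 + \left(3 - 4 \left(-22\right)^{2}\right)\right) = - 28 \left(-30 + \left(3 - 1936\right)\right) = - 28 \left(-30 - 1933\right) = \left(-28\right) \left(-1963\right) = 54964$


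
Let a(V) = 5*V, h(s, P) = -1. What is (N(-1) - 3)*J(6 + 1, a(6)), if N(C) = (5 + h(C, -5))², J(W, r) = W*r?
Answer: 2730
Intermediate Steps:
N(C) = 16 (N(C) = (5 - 1)² = 4² = 16)
(N(-1) - 3)*J(6 + 1, a(6)) = (16 - 3)*((6 + 1)*(5*6)) = 13*(7*30) = 13*210 = 2730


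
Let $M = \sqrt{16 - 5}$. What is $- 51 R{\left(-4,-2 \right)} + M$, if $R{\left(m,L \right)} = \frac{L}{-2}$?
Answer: $-51 + \sqrt{11} \approx -47.683$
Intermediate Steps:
$R{\left(m,L \right)} = - \frac{L}{2}$ ($R{\left(m,L \right)} = L \left(- \frac{1}{2}\right) = - \frac{L}{2}$)
$M = \sqrt{11}$ ($M = \sqrt{16 + \left(-5 + 0\right)} = \sqrt{16 - 5} = \sqrt{11} \approx 3.3166$)
$- 51 R{\left(-4,-2 \right)} + M = - 51 \left(\left(- \frac{1}{2}\right) \left(-2\right)\right) + \sqrt{11} = \left(-51\right) 1 + \sqrt{11} = -51 + \sqrt{11}$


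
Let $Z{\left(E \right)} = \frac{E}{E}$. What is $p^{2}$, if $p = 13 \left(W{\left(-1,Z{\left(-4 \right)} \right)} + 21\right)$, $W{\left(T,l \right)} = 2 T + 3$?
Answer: $81796$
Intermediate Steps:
$Z{\left(E \right)} = 1$
$W{\left(T,l \right)} = 3 + 2 T$
$p = 286$ ($p = 13 \left(\left(3 + 2 \left(-1\right)\right) + 21\right) = 13 \left(\left(3 - 2\right) + 21\right) = 13 \left(1 + 21\right) = 13 \cdot 22 = 286$)
$p^{2} = 286^{2} = 81796$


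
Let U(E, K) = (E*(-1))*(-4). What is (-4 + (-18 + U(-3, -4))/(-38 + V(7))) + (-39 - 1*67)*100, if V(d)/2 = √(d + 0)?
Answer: -1251177/118 + 5*√7/118 ≈ -10603.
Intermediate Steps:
U(E, K) = 4*E (U(E, K) = -E*(-4) = 4*E)
V(d) = 2*√d (V(d) = 2*√(d + 0) = 2*√d)
(-4 + (-18 + U(-3, -4))/(-38 + V(7))) + (-39 - 1*67)*100 = (-4 + (-18 + 4*(-3))/(-38 + 2*√7)) + (-39 - 1*67)*100 = (-4 + (-18 - 12)/(-38 + 2*√7)) + (-39 - 67)*100 = (-4 - 30/(-38 + 2*√7)) - 106*100 = (-4 - 30/(-38 + 2*√7)) - 10600 = -10604 - 30/(-38 + 2*√7)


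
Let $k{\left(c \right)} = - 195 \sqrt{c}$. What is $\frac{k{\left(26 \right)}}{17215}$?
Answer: $- \frac{39 \sqrt{26}}{3443} \approx -0.057758$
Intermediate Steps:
$\frac{k{\left(26 \right)}}{17215} = \frac{\left(-195\right) \sqrt{26}}{17215} = - 195 \sqrt{26} \cdot \frac{1}{17215} = - \frac{39 \sqrt{26}}{3443}$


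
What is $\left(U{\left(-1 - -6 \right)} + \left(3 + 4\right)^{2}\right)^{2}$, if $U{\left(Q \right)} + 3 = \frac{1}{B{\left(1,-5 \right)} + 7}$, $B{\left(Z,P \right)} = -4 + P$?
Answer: $\frac{8281}{4} \approx 2070.3$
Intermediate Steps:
$U{\left(Q \right)} = - \frac{7}{2}$ ($U{\left(Q \right)} = -3 + \frac{1}{\left(-4 - 5\right) + 7} = -3 + \frac{1}{-9 + 7} = -3 + \frac{1}{-2} = -3 - \frac{1}{2} = - \frac{7}{2}$)
$\left(U{\left(-1 - -6 \right)} + \left(3 + 4\right)^{2}\right)^{2} = \left(- \frac{7}{2} + \left(3 + 4\right)^{2}\right)^{2} = \left(- \frac{7}{2} + 7^{2}\right)^{2} = \left(- \frac{7}{2} + 49\right)^{2} = \left(\frac{91}{2}\right)^{2} = \frac{8281}{4}$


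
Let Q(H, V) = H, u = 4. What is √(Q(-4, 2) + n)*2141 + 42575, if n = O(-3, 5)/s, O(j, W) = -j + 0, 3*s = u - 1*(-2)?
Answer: 42575 + 2141*I*√10/2 ≈ 42575.0 + 3385.2*I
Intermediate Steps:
s = 2 (s = (4 - 1*(-2))/3 = (4 + 2)/3 = (⅓)*6 = 2)
O(j, W) = -j
n = 3/2 (n = -1*(-3)/2 = 3*(½) = 3/2 ≈ 1.5000)
√(Q(-4, 2) + n)*2141 + 42575 = √(-4 + 3/2)*2141 + 42575 = √(-5/2)*2141 + 42575 = (I*√10/2)*2141 + 42575 = 2141*I*√10/2 + 42575 = 42575 + 2141*I*√10/2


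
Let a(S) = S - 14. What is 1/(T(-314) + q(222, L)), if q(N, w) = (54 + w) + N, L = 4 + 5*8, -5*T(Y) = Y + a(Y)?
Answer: 5/2242 ≈ 0.0022302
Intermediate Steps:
a(S) = -14 + S
T(Y) = 14/5 - 2*Y/5 (T(Y) = -(Y + (-14 + Y))/5 = -(-14 + 2*Y)/5 = 14/5 - 2*Y/5)
L = 44 (L = 4 + 40 = 44)
q(N, w) = 54 + N + w
1/(T(-314) + q(222, L)) = 1/((14/5 - 2/5*(-314)) + (54 + 222 + 44)) = 1/((14/5 + 628/5) + 320) = 1/(642/5 + 320) = 1/(2242/5) = 5/2242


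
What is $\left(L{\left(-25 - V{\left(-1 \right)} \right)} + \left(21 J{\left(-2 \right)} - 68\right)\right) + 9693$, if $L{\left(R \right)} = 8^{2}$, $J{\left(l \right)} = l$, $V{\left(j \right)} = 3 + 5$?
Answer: $9647$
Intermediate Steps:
$V{\left(j \right)} = 8$
$L{\left(R \right)} = 64$
$\left(L{\left(-25 - V{\left(-1 \right)} \right)} + \left(21 J{\left(-2 \right)} - 68\right)\right) + 9693 = \left(64 + \left(21 \left(-2\right) - 68\right)\right) + 9693 = \left(64 - 110\right) + 9693 = -46 + 9693 = 9647$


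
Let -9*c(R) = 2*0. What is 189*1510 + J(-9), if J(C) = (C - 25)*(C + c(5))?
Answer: 285696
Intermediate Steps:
c(R) = 0 (c(R) = -2*0/9 = -⅑*0 = 0)
J(C) = C*(-25 + C) (J(C) = (C - 25)*(C + 0) = (-25 + C)*C = C*(-25 + C))
189*1510 + J(-9) = 189*1510 - 9*(-25 - 9) = 285390 - 9*(-34) = 285390 + 306 = 285696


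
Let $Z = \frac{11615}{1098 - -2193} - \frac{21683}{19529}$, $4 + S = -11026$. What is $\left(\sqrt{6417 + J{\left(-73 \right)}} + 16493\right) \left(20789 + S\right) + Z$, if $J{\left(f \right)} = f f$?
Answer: $\frac{10344580205694175}{64269939} + 9759 \sqrt{11746} \approx 1.6201 \cdot 10^{8}$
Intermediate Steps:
$J{\left(f \right)} = f^{2}$
$S = -11030$ ($S = -4 - 11026 = -11030$)
$Z = \frac{155470582}{64269939}$ ($Z = \frac{11615}{1098 + 2193} - \frac{21683}{19529} = \frac{11615}{3291} - \frac{21683}{19529} = \frac{155470582}{64269939} \approx 2.419$)
$\left(\sqrt{6417 + J{\left(-73 \right)}} + 16493\right) \left(20789 + S\right) + Z = \left(\sqrt{6417 + \left(-73\right)^{2}} + 16493\right) \left(20789 - 11030\right) + \frac{155470582}{64269939} = \left(\sqrt{6417 + 5329} + 16493\right) 9759 + \frac{155470582}{64269939} = \left(\sqrt{11746} + 16493\right) 9759 + \frac{155470582}{64269939} = \left(16493 + \sqrt{11746}\right) 9759 + \frac{155470582}{64269939} = \left(160955187 + 9759 \sqrt{11746}\right) + \frac{155470582}{64269939} = \frac{10344580205694175}{64269939} + 9759 \sqrt{11746}$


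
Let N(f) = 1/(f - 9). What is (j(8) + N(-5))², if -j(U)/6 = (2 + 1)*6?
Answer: 2289169/196 ≈ 11679.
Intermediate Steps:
j(U) = -108 (j(U) = -6*(2 + 1)*6 = -18*6 = -6*18 = -108)
N(f) = 1/(-9 + f)
(j(8) + N(-5))² = (-108 + 1/(-9 - 5))² = (-108 + 1/(-14))² = (-108 - 1/14)² = (-1513/14)² = 2289169/196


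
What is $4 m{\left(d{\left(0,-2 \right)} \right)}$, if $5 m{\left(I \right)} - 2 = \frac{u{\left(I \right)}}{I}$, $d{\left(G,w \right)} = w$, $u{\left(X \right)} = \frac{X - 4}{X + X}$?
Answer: $1$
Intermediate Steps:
$u{\left(X \right)} = \frac{-4 + X}{2 X}$
$m{\left(I \right)} = \frac{2}{5} + \frac{-4 + I}{10 I^{2}}$ ($m{\left(I \right)} = \frac{2}{5} + \frac{\frac{-4 + I}{2 I} \frac{1}{I}}{5} = \frac{2}{5} + \frac{\frac{1}{2} \frac{1}{I^{2}} \left(-4 + I\right)}{5} = \frac{2}{5} + \frac{-4 + I}{10 I^{2}}$)
$4 m{\left(d{\left(0,-2 \right)} \right)} = 4 \frac{-4 - 2 + 4 \left(-2\right)^{2}}{10 \cdot 4} = 4 \cdot \frac{1}{10} \cdot \frac{1}{4} \left(-4 - 2 + 4 \cdot 4\right) = 4 \cdot \frac{1}{10} \cdot \frac{1}{4} \left(-4 - 2 + 16\right) = 4 \cdot \frac{1}{10} \cdot \frac{1}{4} \cdot 10 = 4 \cdot \frac{1}{4} = 1$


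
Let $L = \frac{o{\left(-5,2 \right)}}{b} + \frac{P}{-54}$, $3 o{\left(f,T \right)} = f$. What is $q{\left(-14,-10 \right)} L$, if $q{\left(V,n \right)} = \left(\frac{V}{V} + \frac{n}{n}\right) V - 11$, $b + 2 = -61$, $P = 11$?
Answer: $\frac{871}{126} \approx 6.9127$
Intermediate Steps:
$o{\left(f,T \right)} = \frac{f}{3}$
$b = -63$ ($b = -2 - 61 = -63$)
$q{\left(V,n \right)} = -11 + 2 V$ ($q{\left(V,n \right)} = \left(1 + 1\right) V - 11 = 2 V - 11 = -11 + 2 V$)
$L = - \frac{67}{378}$ ($L = \frac{\frac{1}{3} \left(-5\right)}{-63} + \frac{11}{-54} = \left(- \frac{5}{3}\right) \left(- \frac{1}{63}\right) + 11 \left(- \frac{1}{54}\right) = \frac{5}{189} - \frac{11}{54} = - \frac{67}{378} \approx -0.17725$)
$q{\left(-14,-10 \right)} L = \left(-11 + 2 \left(-14\right)\right) \left(- \frac{67}{378}\right) = \left(-11 - 28\right) \left(- \frac{67}{378}\right) = \left(-39\right) \left(- \frac{67}{378}\right) = \frac{871}{126}$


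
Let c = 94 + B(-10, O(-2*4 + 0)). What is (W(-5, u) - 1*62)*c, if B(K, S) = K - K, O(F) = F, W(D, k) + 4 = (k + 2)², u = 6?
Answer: -188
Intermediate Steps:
W(D, k) = -4 + (2 + k)² (W(D, k) = -4 + (k + 2)² = -4 + (2 + k)²)
B(K, S) = 0
c = 94 (c = 94 + 0 = 94)
(W(-5, u) - 1*62)*c = (6*(4 + 6) - 1*62)*94 = (6*10 - 62)*94 = (60 - 62)*94 = -2*94 = -188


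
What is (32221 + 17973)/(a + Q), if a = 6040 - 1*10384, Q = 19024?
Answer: 25097/7340 ≈ 3.4192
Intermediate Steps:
a = -4344 (a = 6040 - 10384 = -4344)
(32221 + 17973)/(a + Q) = (32221 + 17973)/(-4344 + 19024) = 50194/14680 = 50194*(1/14680) = 25097/7340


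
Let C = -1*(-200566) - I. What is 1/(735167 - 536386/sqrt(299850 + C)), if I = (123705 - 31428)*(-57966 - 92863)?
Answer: 10232457213539183/7522564872018250607565 + 3754702*sqrt(284052001)/7522564872018250607565 ≈ 1.3602e-6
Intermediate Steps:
I = -13918047633 (I = 92277*(-150829) = -13918047633)
C = 13918248199 (C = -1*(-200566) - 1*(-13918047633) = 200566 + 13918047633 = 13918248199)
1/(735167 - 536386/sqrt(299850 + C)) = 1/(735167 - 536386/sqrt(299850 + 13918248199)) = 1/(735167 - 536386*sqrt(284052001)/1988364007)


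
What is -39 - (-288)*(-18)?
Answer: -5223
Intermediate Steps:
-39 - (-288)*(-18) = -39 - 144*36 = -39 - 5184 = -5223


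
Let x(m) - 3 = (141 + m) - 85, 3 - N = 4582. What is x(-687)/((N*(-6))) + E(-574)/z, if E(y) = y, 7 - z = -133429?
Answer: -24891971/916505166 ≈ -0.027160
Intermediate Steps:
z = 133436 (z = 7 - 1*(-133429) = 7 + 133429 = 133436)
N = -4579 (N = 3 - 1*4582 = 3 - 4582 = -4579)
x(m) = 59 + m (x(m) = 3 + ((141 + m) - 85) = 3 + (56 + m) = 59 + m)
x(-687)/((N*(-6))) + E(-574)/z = (59 - 687)/((-4579*(-6))) - 574/133436 = -628/27474 - 574*1/133436 = -628*1/27474 - 287/66718 = -314/13737 - 287/66718 = -24891971/916505166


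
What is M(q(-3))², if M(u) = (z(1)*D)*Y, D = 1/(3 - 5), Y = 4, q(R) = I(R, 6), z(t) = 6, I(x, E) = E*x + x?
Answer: 144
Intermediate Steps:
I(x, E) = x + E*x
q(R) = 7*R (q(R) = R*(1 + 6) = R*7 = 7*R)
D = -½ (D = 1/(-2) = -½ ≈ -0.50000)
M(u) = -12 (M(u) = (6*(-½))*4 = -3*4 = -12)
M(q(-3))² = (-12)² = 144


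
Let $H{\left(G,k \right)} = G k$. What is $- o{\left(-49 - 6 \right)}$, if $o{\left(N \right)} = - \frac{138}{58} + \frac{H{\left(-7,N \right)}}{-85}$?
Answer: $\frac{3406}{493} \approx 6.9087$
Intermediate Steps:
$o{\left(N \right)} = - \frac{69}{29} + \frac{7 N}{85}$ ($o{\left(N \right)} = - \frac{138}{58} + \frac{\left(-7\right) N}{-85} = \left(-138\right) \frac{1}{58} + - 7 N \left(- \frac{1}{85}\right) = - \frac{69}{29} + \frac{7 N}{85}$)
$- o{\left(-49 - 6 \right)} = - (- \frac{69}{29} + \frac{7 \left(-49 - 6\right)}{85}) = - (- \frac{69}{29} + \frac{7}{85} \left(-55\right)) = - (- \frac{69}{29} - \frac{77}{17}) = \left(-1\right) \left(- \frac{3406}{493}\right) = \frac{3406}{493}$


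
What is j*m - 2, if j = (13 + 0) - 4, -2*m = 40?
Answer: -182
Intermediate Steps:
m = -20 (m = -1/2*40 = -20)
j = 9 (j = 13 - 4 = 9)
j*m - 2 = 9*(-20) - 2 = -180 - 2 = -182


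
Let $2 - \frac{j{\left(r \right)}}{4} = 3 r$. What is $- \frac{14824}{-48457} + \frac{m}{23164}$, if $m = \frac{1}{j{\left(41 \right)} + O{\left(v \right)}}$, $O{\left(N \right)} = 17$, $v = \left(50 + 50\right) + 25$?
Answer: $\frac{160359876055}{524187861716} \approx 0.30592$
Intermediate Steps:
$j{\left(r \right)} = 8 - 12 r$ ($j{\left(r \right)} = 8 - 4 \cdot 3 r = 8 - 12 r$)
$v = 125$ ($v = 100 + 25 = 125$)
$m = - \frac{1}{467}$ ($m = \frac{1}{\left(8 - 492\right) + 17} = \frac{1}{-484 + 17} = \frac{1}{-467} = - \frac{1}{467} \approx -0.0021413$)
$- \frac{14824}{-48457} + \frac{m}{23164} = - \frac{14824}{-48457} - \frac{1}{467 \cdot 23164} = \left(-14824\right) \left(- \frac{1}{48457}\right) - \frac{1}{10817588} = \frac{14824}{48457} - \frac{1}{10817588} = \frac{160359876055}{524187861716}$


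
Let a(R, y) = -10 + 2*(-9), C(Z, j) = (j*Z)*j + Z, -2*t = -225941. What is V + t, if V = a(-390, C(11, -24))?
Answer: 225885/2 ≈ 1.1294e+5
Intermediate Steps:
t = 225941/2 (t = -½*(-225941) = 225941/2 ≈ 1.1297e+5)
C(Z, j) = Z + Z*j² (C(Z, j) = (Z*j)*j + Z = Z*j² + Z = Z + Z*j²)
a(R, y) = -28 (a(R, y) = -10 - 18 = -28)
V = -28
V + t = -28 + 225941/2 = 225885/2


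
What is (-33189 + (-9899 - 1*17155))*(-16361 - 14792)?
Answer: 1876750179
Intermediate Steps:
(-33189 + (-9899 - 1*17155))*(-16361 - 14792) = (-33189 + (-9899 - 17155))*(-31153) = (-33189 - 27054)*(-31153) = -60243*(-31153) = 1876750179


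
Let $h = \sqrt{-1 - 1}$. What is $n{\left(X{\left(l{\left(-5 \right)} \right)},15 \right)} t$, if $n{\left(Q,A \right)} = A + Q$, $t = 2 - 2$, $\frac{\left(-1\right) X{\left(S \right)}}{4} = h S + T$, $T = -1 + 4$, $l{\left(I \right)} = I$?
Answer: $0$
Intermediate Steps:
$T = 3$
$h = i \sqrt{2}$ ($h = \sqrt{-2} = i \sqrt{2} \approx 1.4142 i$)
$X{\left(S \right)} = -12 - 4 i S \sqrt{2}$ ($X{\left(S \right)} = - 4 \left(i \sqrt{2} S + 3\right) = - 4 \left(i S \sqrt{2} + 3\right) = - 4 \left(3 + i S \sqrt{2}\right) = -12 - 4 i S \sqrt{2}$)
$t = 0$ ($t = 2 - 2 = 0$)
$n{\left(X{\left(l{\left(-5 \right)} \right)},15 \right)} t = \left(15 - \left(12 + 4 i \left(-5\right) \sqrt{2}\right)\right) 0 = \left(15 - \left(12 - 20 i \sqrt{2}\right)\right) 0 = \left(3 + 20 i \sqrt{2}\right) 0 = 0$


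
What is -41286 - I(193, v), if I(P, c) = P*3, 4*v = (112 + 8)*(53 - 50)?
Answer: -41865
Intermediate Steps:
v = 90 (v = ((112 + 8)*(53 - 50))/4 = (120*3)/4 = (¼)*360 = 90)
I(P, c) = 3*P
-41286 - I(193, v) = -41286 - 3*193 = -41286 - 1*579 = -41286 - 579 = -41865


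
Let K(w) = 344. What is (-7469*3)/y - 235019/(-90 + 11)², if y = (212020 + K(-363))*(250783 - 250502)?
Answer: -4674910131161/124142402148 ≈ -37.658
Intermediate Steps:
y = 59674284 (y = (212020 + 344)*(250783 - 250502) = 212364*281 = 59674284)
(-7469*3)/y - 235019/(-90 + 11)² = -7469*3/59674284 - 235019/(-90 + 11)² = -22407*1/59674284 - 235019/((-79)²) = -7469/19891428 - 235019/6241 = -4674910131161/124142402148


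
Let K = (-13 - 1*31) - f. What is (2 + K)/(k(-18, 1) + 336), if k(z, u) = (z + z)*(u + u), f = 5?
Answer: -47/264 ≈ -0.17803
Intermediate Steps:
k(z, u) = 4*u*z (k(z, u) = (2*z)*(2*u) = 4*u*z)
K = -49 (K = (-13 - 1*31) - 1*5 = (-13 - 31) - 5 = -44 - 5 = -49)
(2 + K)/(k(-18, 1) + 336) = (2 - 49)/(4*1*(-18) + 336) = -47/(-72 + 336) = -47/264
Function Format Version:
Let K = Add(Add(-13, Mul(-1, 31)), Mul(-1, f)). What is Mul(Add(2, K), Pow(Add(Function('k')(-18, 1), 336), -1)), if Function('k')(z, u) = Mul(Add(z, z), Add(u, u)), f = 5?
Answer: Rational(-47, 264) ≈ -0.17803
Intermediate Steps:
Function('k')(z, u) = Mul(4, u, z) (Function('k')(z, u) = Mul(Mul(2, z), Mul(2, u)) = Mul(4, u, z))
K = -49 (K = Add(Add(-13, Mul(-1, 31)), Mul(-1, 5)) = Add(Add(-13, -31), -5) = Add(-44, -5) = -49)
Mul(Add(2, K), Pow(Add(Function('k')(-18, 1), 336), -1)) = Mul(Add(2, -49), Pow(Add(Mul(4, 1, -18), 336), -1)) = Mul(-47, Pow(Add(-72, 336), -1)) = Mul(-47, Pow(264, -1)) = Mul(-47, Rational(1, 264)) = Rational(-47, 264)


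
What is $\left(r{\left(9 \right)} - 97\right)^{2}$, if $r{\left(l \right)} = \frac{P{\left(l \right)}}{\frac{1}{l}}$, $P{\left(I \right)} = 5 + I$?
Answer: $841$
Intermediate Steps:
$r{\left(l \right)} = l \left(5 + l\right)$ ($r{\left(l \right)} = \frac{5 + l}{\frac{1}{l}} = \left(5 + l\right) l = l \left(5 + l\right)$)
$\left(r{\left(9 \right)} - 97\right)^{2} = \left(9 \left(5 + 9\right) - 97\right)^{2} = \left(9 \cdot 14 - 97\right)^{2} = \left(126 - 97\right)^{2} = 29^{2} = 841$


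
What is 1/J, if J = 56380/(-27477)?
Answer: -27477/56380 ≈ -0.48735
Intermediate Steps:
J = -56380/27477 (J = 56380*(-1/27477) = -56380/27477 ≈ -2.0519)
1/J = 1/(-56380/27477) = -27477/56380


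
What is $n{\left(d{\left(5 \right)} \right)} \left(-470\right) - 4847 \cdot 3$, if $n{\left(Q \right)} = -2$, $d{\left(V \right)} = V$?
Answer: $-13601$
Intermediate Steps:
$n{\left(d{\left(5 \right)} \right)} \left(-470\right) - 4847 \cdot 3 = \left(-2\right) \left(-470\right) - 4847 \cdot 3 = 940 - 14541 = -13601$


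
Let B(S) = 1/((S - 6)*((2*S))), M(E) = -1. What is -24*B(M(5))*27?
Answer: -324/7 ≈ -46.286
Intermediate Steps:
B(S) = 1/(2*S*(-6 + S)) (B(S) = (1/(2*S))/(-6 + S) = 1/(2*S*(-6 + S)))
-24*B(M(5))*27 = -12/((-1)*(-6 - 1))*27 = -12*(-1)/(-7)*27 = -12*(-1)*(-1)/7*27 = -24*1/14*27 = -12/7*27 = -324/7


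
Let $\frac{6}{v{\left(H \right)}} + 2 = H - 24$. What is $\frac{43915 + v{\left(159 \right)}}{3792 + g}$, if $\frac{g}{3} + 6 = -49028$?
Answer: $- \frac{5840701}{19060230} \approx -0.30643$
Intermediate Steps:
$g = -147102$ ($g = -18 + 3 \left(-49028\right) = -18 - 147084 = -147102$)
$v{\left(H \right)} = \frac{6}{-26 + H}$ ($v{\left(H \right)} = \frac{6}{-2 + \left(H - 24\right)} = \frac{6}{-2 + \left(-24 + H\right)} = \frac{6}{-26 + H}$)
$\frac{43915 + v{\left(159 \right)}}{3792 + g} = \frac{43915 + \frac{6}{-26 + 159}}{3792 - 147102} = \frac{43915 + \frac{6}{133}}{-143310} = \left(43915 + 6 \cdot \frac{1}{133}\right) \left(- \frac{1}{143310}\right) = \left(43915 + \frac{6}{133}\right) \left(- \frac{1}{143310}\right) = \frac{5840701}{133} \left(- \frac{1}{143310}\right) = - \frac{5840701}{19060230}$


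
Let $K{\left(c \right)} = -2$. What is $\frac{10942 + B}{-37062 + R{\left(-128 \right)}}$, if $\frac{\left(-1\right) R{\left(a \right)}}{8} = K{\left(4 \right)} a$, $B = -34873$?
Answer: $\frac{23931}{39110} \approx 0.61189$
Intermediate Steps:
$R{\left(a \right)} = 16 a$ ($R{\left(a \right)} = - 8 \left(- 2 a\right) = 16 a$)
$\frac{10942 + B}{-37062 + R{\left(-128 \right)}} = \frac{10942 - 34873}{-37062 + 16 \left(-128\right)} = - \frac{23931}{-37062 - 2048} = - \frac{23931}{-39110} = \left(-23931\right) \left(- \frac{1}{39110}\right) = \frac{23931}{39110}$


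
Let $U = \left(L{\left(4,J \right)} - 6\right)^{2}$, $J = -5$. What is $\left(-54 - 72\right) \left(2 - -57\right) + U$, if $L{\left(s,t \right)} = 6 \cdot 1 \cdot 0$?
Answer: $-7398$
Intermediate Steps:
$L{\left(s,t \right)} = 0$ ($L{\left(s,t \right)} = 6 \cdot 0 = 0$)
$U = 36$ ($U = \left(0 - 6\right)^{2} = \left(-6\right)^{2} = 36$)
$\left(-54 - 72\right) \left(2 - -57\right) + U = \left(-54 - 72\right) \left(2 - -57\right) + 36 = \left(-54 - 72\right) \left(2 + 57\right) + 36 = \left(-126\right) 59 + 36 = -7434 + 36 = -7398$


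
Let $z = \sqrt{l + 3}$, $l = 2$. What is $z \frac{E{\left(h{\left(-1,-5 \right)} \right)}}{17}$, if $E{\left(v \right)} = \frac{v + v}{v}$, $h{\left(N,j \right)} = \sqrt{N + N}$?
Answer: $\frac{2 \sqrt{5}}{17} \approx 0.26307$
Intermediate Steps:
$h{\left(N,j \right)} = \sqrt{2} \sqrt{N}$ ($h{\left(N,j \right)} = \sqrt{2 N} = \sqrt{2} \sqrt{N}$)
$E{\left(v \right)} = 2$ ($E{\left(v \right)} = \frac{2 v}{v} = 2$)
$z = \sqrt{5}$ ($z = \sqrt{2 + 3} = \sqrt{5} \approx 2.2361$)
$z \frac{E{\left(h{\left(-1,-5 \right)} \right)}}{17} = \sqrt{5} \cdot \frac{2}{17} = \frac{2 \sqrt{5}}{17}$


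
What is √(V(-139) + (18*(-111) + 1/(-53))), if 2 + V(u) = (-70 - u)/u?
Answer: 2*I*√27143335783/7367 ≈ 44.727*I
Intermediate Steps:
V(u) = -2 + (-70 - u)/u
√(V(-139) + (18*(-111) + 1/(-53))) = √((-3 - 70/(-139)) + (18*(-111) + 1/(-53))) = √((-3 - 70*(-1/139)) + (-1998 - 1/53)) = √((-3 + 70/139) - 105895/53) = √(-347/139 - 105895/53) = √(-14737796/7367) = 2*I*√27143335783/7367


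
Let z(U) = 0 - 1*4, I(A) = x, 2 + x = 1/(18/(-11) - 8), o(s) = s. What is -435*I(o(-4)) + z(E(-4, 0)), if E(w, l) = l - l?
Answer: 96581/106 ≈ 911.14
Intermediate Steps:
x = -223/106 (x = -2 + 1/(18/(-11) - 8) = -2 + 1/(18*(-1/11) - 8) = -2 + 1/(-18/11 - 8) = -2 + 1/(-106/11) = -2 - 11/106 = -223/106 ≈ -2.1038)
I(A) = -223/106
E(w, l) = 0
z(U) = -4 (z(U) = 0 - 4 = -4)
-435*I(o(-4)) + z(E(-4, 0)) = -435*(-223/106) - 4 = 97005/106 - 4 = 96581/106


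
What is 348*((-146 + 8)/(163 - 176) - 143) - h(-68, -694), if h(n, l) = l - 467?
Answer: -583815/13 ≈ -44909.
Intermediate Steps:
h(n, l) = -467 + l
348*((-146 + 8)/(163 - 176) - 143) - h(-68, -694) = 348*((-146 + 8)/(163 - 176) - 143) - (-467 - 694) = 348*(-138/(-13) - 143) - 1*(-1161) = 348*(-138*(-1/13) - 143) + 1161 = 348*(138/13 - 143) + 1161 = 348*(-1721/13) + 1161 = -598908/13 + 1161 = -583815/13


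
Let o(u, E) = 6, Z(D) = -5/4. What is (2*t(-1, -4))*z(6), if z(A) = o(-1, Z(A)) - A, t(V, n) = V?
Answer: 0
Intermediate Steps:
Z(D) = -5/4 (Z(D) = -5*1/4 = -5/4)
z(A) = 6 - A
(2*t(-1, -4))*z(6) = (2*(-1))*(6 - 1*6) = -2*(6 - 6) = -2*0 = 0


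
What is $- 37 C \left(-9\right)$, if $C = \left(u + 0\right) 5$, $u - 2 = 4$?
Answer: $9990$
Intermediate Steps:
$u = 6$ ($u = 2 + 4 = 6$)
$C = 30$ ($C = \left(6 + 0\right) 5 = 6 \cdot 5 = 30$)
$- 37 C \left(-9\right) = \left(-37\right) 30 \left(-9\right) = \left(-1110\right) \left(-9\right) = 9990$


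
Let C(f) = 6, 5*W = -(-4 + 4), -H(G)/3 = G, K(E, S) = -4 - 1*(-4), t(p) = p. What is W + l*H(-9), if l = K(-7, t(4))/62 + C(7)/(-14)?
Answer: -81/7 ≈ -11.571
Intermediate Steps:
K(E, S) = 0 (K(E, S) = -4 + 4 = 0)
H(G) = -3*G
W = 0 (W = (-(-4 + 4))/5 = (-1*0)/5 = (⅕)*0 = 0)
l = -3/7 (l = 0/62 + 6/(-14) = 0*(1/62) + 6*(-1/14) = 0 - 3/7 = -3/7 ≈ -0.42857)
W + l*H(-9) = 0 - (-9)*(-9)/7 = 0 - 3/7*27 = 0 - 81/7 = -81/7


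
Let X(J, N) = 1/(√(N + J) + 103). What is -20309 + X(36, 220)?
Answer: -2416770/119 ≈ -20309.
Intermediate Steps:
X(J, N) = 1/(103 + √(J + N)) (X(J, N) = 1/(√(J + N) + 103) = 1/(103 + √(J + N)))
-20309 + X(36, 220) = -20309 + 1/(103 + √(36 + 220)) = -20309 + 1/(103 + √256) = -20309 + 1/(103 + 16) = -20309 + 1/119 = -2416770/119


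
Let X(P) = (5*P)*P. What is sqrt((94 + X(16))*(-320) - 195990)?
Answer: 3*I*sqrt(70630) ≈ 797.29*I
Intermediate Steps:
X(P) = 5*P**2
sqrt((94 + X(16))*(-320) - 195990) = sqrt((94 + 5*16**2)*(-320) - 195990) = sqrt((94 + 5*256)*(-320) - 195990) = sqrt((94 + 1280)*(-320) - 195990) = sqrt(1374*(-320) - 195990) = sqrt(-439680 - 195990) = sqrt(-635670) = 3*I*sqrt(70630)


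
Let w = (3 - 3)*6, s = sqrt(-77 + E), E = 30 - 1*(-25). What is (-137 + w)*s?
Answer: -137*I*sqrt(22) ≈ -642.59*I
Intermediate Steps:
E = 55 (E = 30 + 25 = 55)
s = I*sqrt(22) (s = sqrt(-77 + 55) = sqrt(-22) = I*sqrt(22) ≈ 4.6904*I)
w = 0 (w = 0*6 = 0)
(-137 + w)*s = (-137 + 0)*(I*sqrt(22)) = -137*I*sqrt(22)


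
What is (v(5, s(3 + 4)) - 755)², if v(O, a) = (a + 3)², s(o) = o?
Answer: 429025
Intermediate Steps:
v(O, a) = (3 + a)²
(v(5, s(3 + 4)) - 755)² = ((3 + (3 + 4))² - 755)² = ((3 + 7)² - 755)² = (10² - 755)² = (100 - 755)² = (-655)² = 429025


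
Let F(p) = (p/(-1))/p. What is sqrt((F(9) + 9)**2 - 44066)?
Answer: 7*I*sqrt(898) ≈ 209.77*I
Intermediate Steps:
F(p) = -1 (F(p) = (p*(-1))/p = (-p)/p = -1)
sqrt((F(9) + 9)**2 - 44066) = sqrt((-1 + 9)**2 - 44066) = sqrt(8**2 - 44066) = sqrt(64 - 44066) = sqrt(-44002) = 7*I*sqrt(898)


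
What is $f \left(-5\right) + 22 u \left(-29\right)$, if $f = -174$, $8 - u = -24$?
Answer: $-19546$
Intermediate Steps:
$u = 32$ ($u = 8 - -24 = 8 + 24 = 32$)
$f \left(-5\right) + 22 u \left(-29\right) = \left(-174\right) \left(-5\right) + 22 \cdot 32 \left(-29\right) = 870 + 704 \left(-29\right) = 870 - 20416 = -19546$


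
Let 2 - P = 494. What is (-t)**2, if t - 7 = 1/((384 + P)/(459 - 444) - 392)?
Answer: 195077089/3984016 ≈ 48.965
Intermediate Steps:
P = -492 (P = 2 - 1*494 = 2 - 494 = -492)
t = 13967/1996 (t = 7 + 1/((384 - 492)/(459 - 444) - 392) = 7 + 1/(-108/15 - 392) = 7 + 1/(-108*1/15 - 392) = 7 + 1/(-36/5 - 392) = 7 + 1/(-1996/5) = 7 - 5/1996 = 13967/1996 ≈ 6.9975)
(-t)**2 = (-1*13967/1996)**2 = (-13967/1996)**2 = 195077089/3984016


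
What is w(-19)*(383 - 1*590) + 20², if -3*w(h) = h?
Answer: -911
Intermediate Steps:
w(h) = -h/3
w(-19)*(383 - 1*590) + 20² = (-⅓*(-19))*(383 - 1*590) + 20² = 19*(383 - 590)/3 + 400 = (19/3)*(-207) + 400 = -1311 + 400 = -911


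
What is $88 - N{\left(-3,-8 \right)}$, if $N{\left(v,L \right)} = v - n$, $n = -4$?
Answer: $87$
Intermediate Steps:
$N{\left(v,L \right)} = 4 + v$ ($N{\left(v,L \right)} = v - -4 = v + 4 = 4 + v$)
$88 - N{\left(-3,-8 \right)} = 88 - \left(4 - 3\right) = 88 - 1 = 87$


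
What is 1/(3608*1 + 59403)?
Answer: 1/63011 ≈ 1.5870e-5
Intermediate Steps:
1/(3608*1 + 59403) = 1/(3608 + 59403) = 1/63011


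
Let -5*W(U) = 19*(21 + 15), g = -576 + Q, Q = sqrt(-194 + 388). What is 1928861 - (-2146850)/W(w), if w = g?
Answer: 654303337/342 ≈ 1.9132e+6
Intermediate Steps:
Q = sqrt(194) ≈ 13.928
g = -576 + sqrt(194) ≈ -562.07
w = -576 + sqrt(194) ≈ -562.07
W(U) = -684/5 (W(U) = -19*(21 + 15)/5 = -19*36/5 = -1/5*684 = -684/5)
1928861 - (-2146850)/W(w) = 1928861 - (-2146850)/(-684/5) = 1928861 - (-2146850)*(-5)/684 = 1928861 - 1*5367125/342 = 1928861 - 5367125/342 = 654303337/342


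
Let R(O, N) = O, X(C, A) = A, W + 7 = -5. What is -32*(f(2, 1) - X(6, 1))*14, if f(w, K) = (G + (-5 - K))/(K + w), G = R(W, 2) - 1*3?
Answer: 3584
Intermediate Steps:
W = -12 (W = -7 - 5 = -12)
G = -15 (G = -12 - 1*3 = -12 - 3 = -15)
f(w, K) = (-20 - K)/(K + w) (f(w, K) = (-15 + (-5 - K))/(K + w) = (-20 - K)/(K + w))
-32*(f(2, 1) - X(6, 1))*14 = -32*((-20 - 1*1)/(1 + 2) - 1*1)*14 = -32*((-20 - 1)/3 - 1)*14 = -32*((⅓)*(-21) - 1)*14 = -32*(-7 - 1)*14 = -32*(-8)*14 = 256*14 = 3584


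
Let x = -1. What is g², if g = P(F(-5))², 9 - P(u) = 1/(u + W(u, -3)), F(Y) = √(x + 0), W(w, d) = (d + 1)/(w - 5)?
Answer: 454064528/83521 + 179915904*I/83521 ≈ 5436.5 + 2154.1*I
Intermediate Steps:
W(w, d) = (1 + d)/(-5 + w)
F(Y) = I (F(Y) = √(-1 + 0) = √(-1) = I)
P(u) = 9 - 1/(u - 2/(-5 + u)) (P(u) = 9 - 1/(u + (1 - 3)/(-5 + u)) = 9 - 1/(u - 2/(-5 + u)))
g = (-18 + (-1 + 9*I)*(-5 + I))²/(-2 + I*(-5 + I))² (g = ((-18 + (-1 + 9*I)*(-5 + I))/(-2 + I*(-5 + I)))² = (-18 + (-1 + 9*I)*(-5 + I))²/(-2 + I*(-5 + I))² ≈ 75.114 + 14.339*I)
g² = (21708/289 + 4144*I/289)²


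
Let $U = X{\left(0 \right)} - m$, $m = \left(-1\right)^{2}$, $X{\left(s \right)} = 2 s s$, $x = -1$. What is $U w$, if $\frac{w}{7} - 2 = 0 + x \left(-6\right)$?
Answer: $-56$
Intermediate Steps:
$X{\left(s \right)} = 2 s^{2}$
$w = 56$ ($w = 14 + 7 \left(0 - -6\right) = 14 + 7 \left(0 + 6\right) = 14 + 7 \cdot 6 = 14 + 42 = 56$)
$m = 1$
$U = -1$ ($U = 2 \cdot 0^{2} - 1 = 2 \cdot 0 - 1 = 0 - 1 = -1$)
$U w = \left(-1\right) 56 = -56$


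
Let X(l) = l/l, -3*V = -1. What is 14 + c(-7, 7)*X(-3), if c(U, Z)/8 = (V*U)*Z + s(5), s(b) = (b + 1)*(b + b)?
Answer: 1090/3 ≈ 363.33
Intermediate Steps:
V = 1/3 (V = -1/3*(-1) = 1/3 ≈ 0.33333)
s(b) = 2*b*(1 + b) (s(b) = (1 + b)*(2*b) = 2*b*(1 + b))
c(U, Z) = 480 + 8*U*Z/3 (c(U, Z) = 8*((U/3)*Z + 2*5*(1 + 5)) = 8*(U*Z/3 + 2*5*6) = 8*(U*Z/3 + 60) = 8*(60 + U*Z/3) = 480 + 8*U*Z/3)
X(l) = 1
14 + c(-7, 7)*X(-3) = 14 + (480 + (8/3)*(-7)*7)*1 = 14 + (480 - 392/3)*1 = 14 + (1048/3)*1 = 14 + 1048/3 = 1090/3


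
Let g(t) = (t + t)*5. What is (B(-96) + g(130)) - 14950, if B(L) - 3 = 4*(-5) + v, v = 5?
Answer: -13662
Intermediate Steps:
g(t) = 10*t (g(t) = (2*t)*5 = 10*t)
B(L) = -12 (B(L) = 3 + (4*(-5) + 5) = 3 + (-20 + 5) = 3 - 15 = -12)
(B(-96) + g(130)) - 14950 = (-12 + 10*130) - 14950 = (-12 + 1300) - 14950 = 1288 - 14950 = -13662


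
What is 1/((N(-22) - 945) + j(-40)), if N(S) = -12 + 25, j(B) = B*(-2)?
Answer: -1/852 ≈ -0.0011737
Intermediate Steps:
j(B) = -2*B
N(S) = 13
1/((N(-22) - 945) + j(-40)) = 1/((13 - 945) - 2*(-40)) = 1/(-932 + 80) = 1/(-852) = -1/852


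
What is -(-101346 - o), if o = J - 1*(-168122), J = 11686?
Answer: 281154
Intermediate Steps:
o = 179808 (o = 11686 - 1*(-168122) = 11686 + 168122 = 179808)
-(-101346 - o) = -(-101346 - 1*179808) = -(-101346 - 179808) = -1*(-281154) = 281154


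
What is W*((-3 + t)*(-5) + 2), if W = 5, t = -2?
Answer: 135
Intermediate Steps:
W*((-3 + t)*(-5) + 2) = 5*((-3 - 2)*(-5) + 2) = 5*(-5*(-5) + 2) = 5*(25 + 2) = 5*27 = 135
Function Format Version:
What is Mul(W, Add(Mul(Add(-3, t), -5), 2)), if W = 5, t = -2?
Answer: 135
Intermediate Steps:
Mul(W, Add(Mul(Add(-3, t), -5), 2)) = Mul(5, Add(Mul(Add(-3, -2), -5), 2)) = Mul(5, Add(Mul(-5, -5), 2)) = Mul(5, Add(25, 2)) = Mul(5, 27) = 135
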